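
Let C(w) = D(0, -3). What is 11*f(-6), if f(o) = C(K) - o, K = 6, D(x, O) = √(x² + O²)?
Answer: 99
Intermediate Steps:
D(x, O) = √(O² + x²)
C(w) = 3 (C(w) = √((-3)² + 0²) = √(9 + 0) = √9 = 3)
f(o) = 3 - o
11*f(-6) = 11*(3 - 1*(-6)) = 11*(3 + 6) = 11*9 = 99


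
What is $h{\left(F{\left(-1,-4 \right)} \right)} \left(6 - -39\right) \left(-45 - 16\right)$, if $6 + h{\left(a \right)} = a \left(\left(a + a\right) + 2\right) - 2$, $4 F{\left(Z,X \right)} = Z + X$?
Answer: $\frac{161955}{8} \approx 20244.0$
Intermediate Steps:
$F{\left(Z,X \right)} = \frac{X}{4} + \frac{Z}{4}$ ($F{\left(Z,X \right)} = \frac{Z + X}{4} = \frac{X + Z}{4} = \frac{X}{4} + \frac{Z}{4}$)
$h{\left(a \right)} = -8 + a \left(2 + 2 a\right)$ ($h{\left(a \right)} = -6 + \left(a \left(\left(a + a\right) + 2\right) - 2\right) = -6 + \left(a \left(2 a + 2\right) - 2\right) = -6 + \left(a \left(2 + 2 a\right) - 2\right) = -6 + \left(-2 + a \left(2 + 2 a\right)\right) = -8 + a \left(2 + 2 a\right)$)
$h{\left(F{\left(-1,-4 \right)} \right)} \left(6 - -39\right) \left(-45 - 16\right) = \left(-8 + 2 \left(\frac{1}{4} \left(-4\right) + \frac{1}{4} \left(-1\right)\right) + 2 \left(\frac{1}{4} \left(-4\right) + \frac{1}{4} \left(-1\right)\right)^{2}\right) \left(6 - -39\right) \left(-45 - 16\right) = \left(-8 + 2 \left(-1 - \frac{1}{4}\right) + 2 \left(-1 - \frac{1}{4}\right)^{2}\right) \left(6 + 39\right) \left(-45 - 16\right) = \left(-8 + 2 \left(- \frac{5}{4}\right) + 2 \left(- \frac{5}{4}\right)^{2}\right) 45 \left(-61\right) = \left(-8 - \frac{5}{2} + 2 \cdot \frac{25}{16}\right) 45 \left(-61\right) = \left(-8 - \frac{5}{2} + \frac{25}{8}\right) 45 \left(-61\right) = \left(- \frac{59}{8}\right) 45 \left(-61\right) = \left(- \frac{2655}{8}\right) \left(-61\right) = \frac{161955}{8}$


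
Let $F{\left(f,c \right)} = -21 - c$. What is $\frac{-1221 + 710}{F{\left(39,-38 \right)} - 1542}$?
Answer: $\frac{511}{1525} \approx 0.33508$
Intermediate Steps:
$\frac{-1221 + 710}{F{\left(39,-38 \right)} - 1542} = \frac{-1221 + 710}{\left(-21 - -38\right) - 1542} = - \frac{511}{\left(-21 + 38\right) - 1542} = - \frac{511}{17 - 1542} = - \frac{511}{-1525} = \left(-511\right) \left(- \frac{1}{1525}\right) = \frac{511}{1525}$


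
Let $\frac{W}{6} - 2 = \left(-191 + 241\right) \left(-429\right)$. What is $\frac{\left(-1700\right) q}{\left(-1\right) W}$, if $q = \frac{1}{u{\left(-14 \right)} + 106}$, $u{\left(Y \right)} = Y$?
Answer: $- \frac{425}{2959824} \approx -0.00014359$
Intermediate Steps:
$W = -128688$ ($W = 12 + 6 \left(-191 + 241\right) \left(-429\right) = 12 + 6 \cdot 50 \left(-429\right) = 12 + 6 \left(-21450\right) = 12 - 128700 = -128688$)
$q = \frac{1}{92}$ ($q = \frac{1}{-14 + 106} = \frac{1}{92} \approx 0.01087$)
$\frac{\left(-1700\right) q}{\left(-1\right) W} = \frac{\left(-1700\right) \frac{1}{92}}{\left(-1\right) \left(-128688\right)} = - \frac{425}{23 \cdot 128688} = \left(- \frac{425}{23}\right) \frac{1}{128688} = - \frac{425}{2959824}$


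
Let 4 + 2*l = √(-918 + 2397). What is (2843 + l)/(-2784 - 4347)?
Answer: -947/2377 - √1479/14262 ≈ -0.40110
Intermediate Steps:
l = -2 + √1479/2 (l = -2 + √(-918 + 2397)/2 = -2 + √1479/2 ≈ 17.229)
(2843 + l)/(-2784 - 4347) = (2843 + (-2 + √1479/2))/(-2784 - 4347) = (2841 + √1479/2)/(-7131) = (2841 + √1479/2)*(-1/7131) = -947/2377 - √1479/14262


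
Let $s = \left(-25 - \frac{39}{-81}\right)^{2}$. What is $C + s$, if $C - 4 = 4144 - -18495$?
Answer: $\frac{16944991}{729} \approx 23244.0$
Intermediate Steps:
$C = 22643$ ($C = 4 + \left(4144 - -18495\right) = 4 + \left(4144 + 18495\right) = 4 + 22639 = 22643$)
$s = \frac{438244}{729}$ ($s = \left(-25 - - \frac{13}{27}\right)^{2} = \left(-25 + \frac{13}{27}\right)^{2} = \left(- \frac{662}{27}\right)^{2} = \frac{438244}{729} \approx 601.16$)
$C + s = 22643 + \frac{438244}{729} = \frac{16944991}{729}$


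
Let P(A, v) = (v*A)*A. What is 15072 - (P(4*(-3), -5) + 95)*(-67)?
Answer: -26803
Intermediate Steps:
P(A, v) = v*A² (P(A, v) = (A*v)*A = v*A²)
15072 - (P(4*(-3), -5) + 95)*(-67) = 15072 - (-5*(4*(-3))² + 95)*(-67) = 15072 - (-5*(-12)² + 95)*(-67) = 15072 - (-5*144 + 95)*(-67) = 15072 - (-720 + 95)*(-67) = 15072 - (-625)*(-67) = 15072 - 1*41875 = 15072 - 41875 = -26803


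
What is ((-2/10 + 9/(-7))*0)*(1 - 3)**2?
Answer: 0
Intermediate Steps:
((-2/10 + 9/(-7))*0)*(1 - 3)**2 = ((-2*1/10 + 9*(-1/7))*0)*(-2)**2 = ((-1/5 - 9/7)*0)*4 = -52/35*0*4 = 0*4 = 0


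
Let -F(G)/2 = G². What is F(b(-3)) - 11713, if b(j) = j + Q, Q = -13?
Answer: -12225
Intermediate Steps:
b(j) = -13 + j (b(j) = j - 13 = -13 + j)
F(G) = -2*G²
F(b(-3)) - 11713 = -2*(-13 - 3)² - 11713 = -2*(-16)² - 11713 = -2*256 - 11713 = -512 - 11713 = -12225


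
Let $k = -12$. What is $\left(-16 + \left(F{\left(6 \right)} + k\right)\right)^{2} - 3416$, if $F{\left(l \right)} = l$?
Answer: $-2932$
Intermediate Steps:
$\left(-16 + \left(F{\left(6 \right)} + k\right)\right)^{2} - 3416 = \left(-16 + \left(6 - 12\right)\right)^{2} - 3416 = \left(-16 - 6\right)^{2} - 3416 = \left(-22\right)^{2} - 3416 = 484 - 3416 = -2932$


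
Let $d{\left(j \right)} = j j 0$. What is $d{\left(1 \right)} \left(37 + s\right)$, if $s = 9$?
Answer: $0$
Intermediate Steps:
$d{\left(j \right)} = 0$ ($d{\left(j \right)} = j^{2} \cdot 0 = 0$)
$d{\left(1 \right)} \left(37 + s\right) = 0 \left(37 + 9\right) = 0 \cdot 46 = 0$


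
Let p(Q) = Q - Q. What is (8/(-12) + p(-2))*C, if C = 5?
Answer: -10/3 ≈ -3.3333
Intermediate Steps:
p(Q) = 0
(8/(-12) + p(-2))*C = (8/(-12) + 0)*5 = (8*(-1/12) + 0)*5 = (-2/3 + 0)*5 = -2/3*5 = -10/3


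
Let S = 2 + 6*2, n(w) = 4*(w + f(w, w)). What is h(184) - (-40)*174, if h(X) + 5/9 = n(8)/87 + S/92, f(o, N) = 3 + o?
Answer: 83567405/12006 ≈ 6960.5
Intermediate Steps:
n(w) = 12 + 8*w (n(w) = 4*(w + (3 + w)) = 4*(3 + 2*w) = 12 + 8*w)
S = 14 (S = 2 + 12 = 14)
h(X) = 5645/12006 (h(X) = -5/9 + ((12 + 8*8)/87 + 14/92) = -5/9 + ((12 + 64)*(1/87) + 14*(1/92)) = -5/9 + (76*(1/87) + 7/46) = -5/9 + (76/87 + 7/46) = -5/9 + 4105/4002 = 5645/12006)
h(184) - (-40)*174 = 5645/12006 - (-40)*174 = 5645/12006 - 1*(-6960) = 5645/12006 + 6960 = 83567405/12006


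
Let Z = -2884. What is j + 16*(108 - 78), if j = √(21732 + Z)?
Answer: 480 + 4*√1178 ≈ 617.29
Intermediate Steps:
j = 4*√1178 (j = √(21732 - 2884) = √18848 = 4*√1178 ≈ 137.29)
j + 16*(108 - 78) = 4*√1178 + 16*(108 - 78) = 4*√1178 + 16*30 = 4*√1178 + 480 = 480 + 4*√1178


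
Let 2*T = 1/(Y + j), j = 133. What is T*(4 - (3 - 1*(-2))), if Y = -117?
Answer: -1/32 ≈ -0.031250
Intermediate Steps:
T = 1/32 (T = 1/(2*(-117 + 133)) = (½)/16 = (½)*(1/16) = 1/32 ≈ 0.031250)
T*(4 - (3 - 1*(-2))) = (4 - (3 - 1*(-2)))/32 = (4 - (3 + 2))/32 = (4 - 1*5)/32 = (4 - 5)/32 = (1/32)*(-1) = -1/32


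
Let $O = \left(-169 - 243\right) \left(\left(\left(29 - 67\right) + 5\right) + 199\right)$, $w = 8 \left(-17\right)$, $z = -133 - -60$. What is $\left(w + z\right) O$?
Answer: $14293928$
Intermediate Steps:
$z = -73$ ($z = -133 + 60 = -73$)
$w = -136$
$O = -68392$ ($O = - 412 \left(\left(-38 + 5\right) + 199\right) = - 412 \left(-33 + 199\right) = \left(-412\right) 166 = -68392$)
$\left(w + z\right) O = \left(-136 - 73\right) \left(-68392\right) = \left(-209\right) \left(-68392\right) = 14293928$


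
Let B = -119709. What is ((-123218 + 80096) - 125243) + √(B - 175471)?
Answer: -168365 + 2*I*√73795 ≈ -1.6837e+5 + 543.3*I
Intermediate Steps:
((-123218 + 80096) - 125243) + √(B - 175471) = ((-123218 + 80096) - 125243) + √(-119709 - 175471) = (-43122 - 125243) + √(-295180) = -168365 + 2*I*√73795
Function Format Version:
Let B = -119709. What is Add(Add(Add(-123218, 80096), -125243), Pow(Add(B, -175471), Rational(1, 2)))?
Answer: Add(-168365, Mul(2, I, Pow(73795, Rational(1, 2)))) ≈ Add(-1.6837e+5, Mul(543.30, I))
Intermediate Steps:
Add(Add(Add(-123218, 80096), -125243), Pow(Add(B, -175471), Rational(1, 2))) = Add(Add(Add(-123218, 80096), -125243), Pow(Add(-119709, -175471), Rational(1, 2))) = Add(Add(-43122, -125243), Pow(-295180, Rational(1, 2))) = Add(-168365, Mul(2, I, Pow(73795, Rational(1, 2))))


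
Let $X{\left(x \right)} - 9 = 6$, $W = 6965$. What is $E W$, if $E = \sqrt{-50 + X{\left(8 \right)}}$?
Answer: $6965 i \sqrt{35} \approx 41206.0 i$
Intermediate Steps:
$X{\left(x \right)} = 15$ ($X{\left(x \right)} = 9 + 6 = 15$)
$E = i \sqrt{35}$ ($E = \sqrt{-50 + 15} = \sqrt{-35} = i \sqrt{35} \approx 5.9161 i$)
$E W = i \sqrt{35} \cdot 6965 = 6965 i \sqrt{35}$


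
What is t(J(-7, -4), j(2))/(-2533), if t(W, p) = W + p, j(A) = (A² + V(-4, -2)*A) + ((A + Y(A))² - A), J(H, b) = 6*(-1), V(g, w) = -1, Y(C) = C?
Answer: -10/2533 ≈ -0.0039479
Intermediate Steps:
J(H, b) = -6
j(A) = -2*A + 5*A² (j(A) = (A² - A) + ((A + A)² - A) = (A² - A) + ((2*A)² - A) = (A² - A) + (4*A² - A) = (A² - A) + (-A + 4*A²) = -2*A + 5*A²)
t(J(-7, -4), j(2))/(-2533) = (-6 + 2*(-2 + 5*2))/(-2533) = (-6 + 2*(-2 + 10))*(-1/2533) = (-6 + 2*8)*(-1/2533) = (-6 + 16)*(-1/2533) = 10*(-1/2533) = -10/2533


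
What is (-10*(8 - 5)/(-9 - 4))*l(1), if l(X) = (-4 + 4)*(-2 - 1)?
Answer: 0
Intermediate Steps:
l(X) = 0 (l(X) = 0*(-3) = 0)
(-10*(8 - 5)/(-9 - 4))*l(1) = -10*(8 - 5)/(-9 - 4)*0 = -30/(-13)*0 = -30*(-1)/13*0 = -10*(-3/13)*0 = (30/13)*0 = 0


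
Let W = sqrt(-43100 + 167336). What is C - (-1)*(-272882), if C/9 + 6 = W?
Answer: -272936 + 54*sqrt(3451) ≈ -2.6976e+5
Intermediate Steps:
W = 6*sqrt(3451) (W = sqrt(124236) = 6*sqrt(3451) ≈ 352.47)
C = -54 + 54*sqrt(3451) (C = -54 + 9*(6*sqrt(3451)) = -54 + 54*sqrt(3451) ≈ 3118.2)
C - (-1)*(-272882) = (-54 + 54*sqrt(3451)) - (-1)*(-272882) = (-54 + 54*sqrt(3451)) - 1*272882 = (-54 + 54*sqrt(3451)) - 272882 = -272936 + 54*sqrt(3451)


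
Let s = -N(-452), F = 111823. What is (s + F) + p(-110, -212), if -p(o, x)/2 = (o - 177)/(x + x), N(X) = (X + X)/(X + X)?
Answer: 23705977/212 ≈ 1.1182e+5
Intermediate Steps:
N(X) = 1 (N(X) = (2*X)/((2*X)) = (2*X)*(1/(2*X)) = 1)
s = -1 (s = -1*1 = -1)
p(o, x) = -(-177 + o)/x (p(o, x) = -2*(o - 177)/(x + x) = -2*(-177 + o)/(2*x) = -2*(-177 + o)*1/(2*x) = -(-177 + o)/x)
(s + F) + p(-110, -212) = (-1 + 111823) + (177 - 1*(-110))/(-212) = 111822 - (177 + 110)/212 = 111822 - 1/212*287 = 111822 - 287/212 = 23705977/212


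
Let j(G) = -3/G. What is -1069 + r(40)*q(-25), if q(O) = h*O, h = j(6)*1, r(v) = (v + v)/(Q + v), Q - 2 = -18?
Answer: -3082/3 ≈ -1027.3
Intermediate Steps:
Q = -16 (Q = 2 - 18 = -16)
r(v) = 2*v/(-16 + v) (r(v) = (v + v)/(-16 + v) = (2*v)/(-16 + v) = 2*v/(-16 + v))
h = -½ (h = -3/6*1 = -3*⅙*1 = -½*1 = -½ ≈ -0.50000)
q(O) = -O/2
-1069 + r(40)*q(-25) = -1069 + (2*40/(-16 + 40))*(-½*(-25)) = -1069 + (2*40/24)*(25/2) = -1069 + (2*40*(1/24))*(25/2) = -1069 + (10/3)*(25/2) = -1069 + 125/3 = -3082/3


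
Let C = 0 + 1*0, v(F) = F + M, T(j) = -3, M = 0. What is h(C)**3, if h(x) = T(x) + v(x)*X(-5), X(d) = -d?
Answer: -27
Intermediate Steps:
v(F) = F (v(F) = F + 0 = F)
C = 0 (C = 0 + 0 = 0)
h(x) = -3 + 5*x (h(x) = -3 + x*(-1*(-5)) = -3 + x*5 = -3 + 5*x)
h(C)**3 = (-3 + 5*0)**3 = (-3 + 0)**3 = (-3)**3 = -27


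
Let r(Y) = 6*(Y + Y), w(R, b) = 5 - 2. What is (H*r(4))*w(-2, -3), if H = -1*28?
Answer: -4032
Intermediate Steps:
w(R, b) = 3
H = -28
r(Y) = 12*Y (r(Y) = 6*(2*Y) = 12*Y)
(H*r(4))*w(-2, -3) = -336*4*3 = -28*48*3 = -1344*3 = -4032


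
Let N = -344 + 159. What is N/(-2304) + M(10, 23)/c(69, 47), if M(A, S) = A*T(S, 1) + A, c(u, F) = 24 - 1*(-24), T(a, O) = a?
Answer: 11705/2304 ≈ 5.0803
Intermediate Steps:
c(u, F) = 48 (c(u, F) = 24 + 24 = 48)
M(A, S) = A + A*S (M(A, S) = A*S + A = A + A*S)
N = -185
N/(-2304) + M(10, 23)/c(69, 47) = -185/(-2304) + (10*(1 + 23))/48 = -185*(-1/2304) + (10*24)*(1/48) = 185/2304 + 240*(1/48) = 185/2304 + 5 = 11705/2304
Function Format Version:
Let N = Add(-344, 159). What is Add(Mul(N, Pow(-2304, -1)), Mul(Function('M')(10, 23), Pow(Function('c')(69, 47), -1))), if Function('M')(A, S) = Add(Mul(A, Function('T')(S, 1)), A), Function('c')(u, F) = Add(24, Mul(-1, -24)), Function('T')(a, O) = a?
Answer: Rational(11705, 2304) ≈ 5.0803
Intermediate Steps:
Function('c')(u, F) = 48 (Function('c')(u, F) = Add(24, 24) = 48)
Function('M')(A, S) = Add(A, Mul(A, S)) (Function('M')(A, S) = Add(Mul(A, S), A) = Add(A, Mul(A, S)))
N = -185
Add(Mul(N, Pow(-2304, -1)), Mul(Function('M')(10, 23), Pow(Function('c')(69, 47), -1))) = Add(Mul(-185, Pow(-2304, -1)), Mul(Mul(10, Add(1, 23)), Pow(48, -1))) = Add(Mul(-185, Rational(-1, 2304)), Mul(Mul(10, 24), Rational(1, 48))) = Add(Rational(185, 2304), Mul(240, Rational(1, 48))) = Add(Rational(185, 2304), 5) = Rational(11705, 2304)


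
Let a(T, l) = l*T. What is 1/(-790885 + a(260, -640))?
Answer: -1/957285 ≈ -1.0446e-6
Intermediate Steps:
a(T, l) = T*l
1/(-790885 + a(260, -640)) = 1/(-790885 + 260*(-640)) = 1/(-790885 - 166400) = 1/(-957285) = -1/957285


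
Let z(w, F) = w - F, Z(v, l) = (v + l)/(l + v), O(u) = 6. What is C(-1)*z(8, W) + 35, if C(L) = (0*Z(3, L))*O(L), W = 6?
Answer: 35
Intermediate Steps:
Z(v, l) = 1 (Z(v, l) = (l + v)/(l + v) = 1)
C(L) = 0 (C(L) = (0*1)*6 = 0*6 = 0)
C(-1)*z(8, W) + 35 = 0*(8 - 1*6) + 35 = 0*(8 - 6) + 35 = 0*2 + 35 = 0 + 35 = 35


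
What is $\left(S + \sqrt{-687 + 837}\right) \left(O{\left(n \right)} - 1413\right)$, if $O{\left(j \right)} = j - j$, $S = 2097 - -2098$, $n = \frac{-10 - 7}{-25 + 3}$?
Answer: $-5927535 - 7065 \sqrt{6} \approx -5.9448 \cdot 10^{6}$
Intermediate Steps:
$n = \frac{17}{22}$ ($n = - \frac{17}{-22} = \left(-17\right) \left(- \frac{1}{22}\right) = \frac{17}{22} \approx 0.77273$)
$S = 4195$ ($S = 2097 + 2098 = 4195$)
$O{\left(j \right)} = 0$
$\left(S + \sqrt{-687 + 837}\right) \left(O{\left(n \right)} - 1413\right) = \left(4195 + \sqrt{-687 + 837}\right) \left(0 - 1413\right) = \left(4195 + \sqrt{150}\right) \left(-1413\right) = \left(4195 + 5 \sqrt{6}\right) \left(-1413\right) = -5927535 - 7065 \sqrt{6}$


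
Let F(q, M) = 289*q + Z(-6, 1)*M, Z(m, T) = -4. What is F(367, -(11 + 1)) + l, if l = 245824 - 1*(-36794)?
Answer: 388729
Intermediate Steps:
F(q, M) = -4*M + 289*q (F(q, M) = 289*q - 4*M = -4*M + 289*q)
l = 282618 (l = 245824 + 36794 = 282618)
F(367, -(11 + 1)) + l = (-(-4)*(11 + 1) + 289*367) + 282618 = (-(-4)*12 + 106063) + 282618 = (-4*(-12) + 106063) + 282618 = (48 + 106063) + 282618 = 106111 + 282618 = 388729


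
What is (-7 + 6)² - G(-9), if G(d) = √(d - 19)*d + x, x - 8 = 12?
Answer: -19 + 18*I*√7 ≈ -19.0 + 47.624*I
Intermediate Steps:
x = 20 (x = 8 + 12 = 20)
G(d) = 20 + d*√(-19 + d) (G(d) = √(d - 19)*d + 20 = √(-19 + d)*d + 20 = d*√(-19 + d) + 20 = 20 + d*√(-19 + d))
(-7 + 6)² - G(-9) = (-7 + 6)² - (20 - 9*√(-19 - 9)) = (-1)² - (20 - 18*I*√7) = 1 - (20 - 18*I*√7) = 1 + (-20 + 18*I*√7) = -19 + 18*I*√7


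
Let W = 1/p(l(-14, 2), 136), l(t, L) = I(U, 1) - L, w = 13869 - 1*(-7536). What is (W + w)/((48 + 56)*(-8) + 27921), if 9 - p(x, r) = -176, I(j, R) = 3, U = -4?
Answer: 3959926/5011465 ≈ 0.79017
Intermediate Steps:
w = 21405 (w = 13869 + 7536 = 21405)
l(t, L) = 3 - L
p(x, r) = 185 (p(x, r) = 9 - 1*(-176) = 9 + 176 = 185)
W = 1/185 ≈ 0.0054054
(W + w)/((48 + 56)*(-8) + 27921) = (1/185 + 21405)/((48 + 56)*(-8) + 27921) = 3959926/(185*(104*(-8) + 27921)) = 3959926/(185*(-832 + 27921)) = (3959926/185)/27089 = (3959926/185)*(1/27089) = 3959926/5011465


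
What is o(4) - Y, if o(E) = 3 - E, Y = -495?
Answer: 494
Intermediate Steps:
o(4) - Y = (3 - 1*4) - 1*(-495) = (3 - 4) + 495 = -1 + 495 = 494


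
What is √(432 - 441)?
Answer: 3*I ≈ 3.0*I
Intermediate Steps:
√(432 - 441) = √(-9) = 3*I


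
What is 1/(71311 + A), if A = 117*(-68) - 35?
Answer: 1/63320 ≈ 1.5793e-5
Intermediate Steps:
A = -7991 (A = -7956 - 35 = -7991)
1/(71311 + A) = 1/(71311 - 7991) = 1/63320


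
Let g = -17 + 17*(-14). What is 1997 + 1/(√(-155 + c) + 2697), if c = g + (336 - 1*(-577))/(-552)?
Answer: 8018694981341/4015369801 - 2*I*√31358154/4015369801 ≈ 1997.0 - 2.7892e-6*I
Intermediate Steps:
g = -255 (g = -17 - 238 = -255)
c = -141673/552 (c = -255 + (336 - 1*(-577))/(-552) = -255 + (336 + 577)*(-1/552) = -255 + 913*(-1/552) = -255 - 913/552 = -141673/552 ≈ -256.65)
1997 + 1/(√(-155 + c) + 2697) = 1997 + 1/(√(-155 - 141673/552) + 2697) = 1997 + 1/(√(-227233/552) + 2697) = 1997 + 1/(I*√31358154/276 + 2697) = 1997 + 1/(2697 + I*√31358154/276)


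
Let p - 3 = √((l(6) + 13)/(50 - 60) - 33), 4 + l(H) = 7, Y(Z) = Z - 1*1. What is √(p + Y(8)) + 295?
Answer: 295 + √(250 + 5*I*√865)/5 ≈ 298.29 + 0.89491*I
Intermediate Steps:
Y(Z) = -1 + Z (Y(Z) = Z - 1 = -1 + Z)
l(H) = 3 (l(H) = -4 + 7 = 3)
p = 3 + I*√865/5 (p = 3 + √((3 + 13)/(50 - 60) - 33) = 3 + √(16/(-10) - 33) = 3 + √(16*(-⅒) - 33) = 3 + √(-8/5 - 33) = 3 + √(-173/5) = 3 + I*√865/5 ≈ 3.0 + 5.8822*I)
√(p + Y(8)) + 295 = √((3 + I*√865/5) + (-1 + 8)) + 295 = √((3 + I*√865/5) + 7) + 295 = √(10 + I*√865/5) + 295 = 295 + √(10 + I*√865/5)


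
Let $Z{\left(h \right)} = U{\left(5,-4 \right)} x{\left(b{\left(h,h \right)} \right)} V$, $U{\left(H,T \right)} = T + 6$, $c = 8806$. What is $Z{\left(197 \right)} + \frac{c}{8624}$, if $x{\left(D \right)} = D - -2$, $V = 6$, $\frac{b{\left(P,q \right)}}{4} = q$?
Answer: $\frac{5840309}{616} \approx 9481.0$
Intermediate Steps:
$b{\left(P,q \right)} = 4 q$
$U{\left(H,T \right)} = 6 + T$
$x{\left(D \right)} = 2 + D$ ($x{\left(D \right)} = D + 2 = 2 + D$)
$Z{\left(h \right)} = 24 + 48 h$ ($Z{\left(h \right)} = \left(6 - 4\right) \left(2 + 4 h\right) 6 = 2 \left(2 + 4 h\right) 6 = \left(4 + 8 h\right) 6 = 24 + 48 h$)
$Z{\left(197 \right)} + \frac{c}{8624} = \left(24 + 48 \cdot 197\right) + \frac{8806}{8624} = \left(24 + 9456\right) + 8806 \cdot \frac{1}{8624} = 9480 + \frac{629}{616} = \frac{5840309}{616}$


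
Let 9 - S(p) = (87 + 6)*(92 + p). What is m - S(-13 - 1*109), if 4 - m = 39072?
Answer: -41867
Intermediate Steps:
m = -39068 (m = 4 - 1*39072 = 4 - 39072 = -39068)
S(p) = -8547 - 93*p (S(p) = 9 - (87 + 6)*(92 + p) = 9 - 93*(92 + p) = 9 - (8556 + 93*p) = 9 + (-8556 - 93*p) = -8547 - 93*p)
m - S(-13 - 1*109) = -39068 - (-8547 - 93*(-13 - 1*109)) = -39068 - (-8547 - 93*(-13 - 109)) = -39068 - (-8547 - 93*(-122)) = -39068 - (-8547 + 11346) = -39068 - 1*2799 = -39068 - 2799 = -41867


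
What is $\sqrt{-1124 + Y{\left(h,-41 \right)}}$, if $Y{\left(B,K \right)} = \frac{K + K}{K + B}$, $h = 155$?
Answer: $\frac{i \sqrt{3654213}}{57} \approx 33.537 i$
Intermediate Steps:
$Y{\left(B,K \right)} = \frac{2 K}{B + K}$
$\sqrt{-1124 + Y{\left(h,-41 \right)}} = \sqrt{-1124 + 2 \left(-41\right) \frac{1}{155 - 41}} = \sqrt{-1124 + 2 \left(-41\right) \frac{1}{114}} = \sqrt{-1124 - \frac{41}{57}} = \sqrt{- \frac{64109}{57}} = \frac{i \sqrt{3654213}}{57}$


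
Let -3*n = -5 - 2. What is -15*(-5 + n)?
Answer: 40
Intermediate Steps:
n = 7/3 (n = -(-5 - 2)/3 = -⅓*(-7) = 7/3 ≈ 2.3333)
-15*(-5 + n) = -15*(-5 + 7/3) = -15*(-8/3) = 40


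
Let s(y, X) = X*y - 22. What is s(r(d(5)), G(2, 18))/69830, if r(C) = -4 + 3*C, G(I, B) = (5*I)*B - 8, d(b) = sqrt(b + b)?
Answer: -71/6983 + 258*sqrt(10)/34915 ≈ 0.013200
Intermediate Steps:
d(b) = sqrt(2)*sqrt(b) (d(b) = sqrt(2*b) = sqrt(2)*sqrt(b))
G(I, B) = -8 + 5*B*I (G(I, B) = 5*B*I - 8 = -8 + 5*B*I)
s(y, X) = -22 + X*y
s(r(d(5)), G(2, 18))/69830 = (-22 + (-8 + 5*18*2)*(-4 + 3*(sqrt(2)*sqrt(5))))/69830 = (-22 + (-8 + 180)*(-4 + 3*sqrt(10)))*(1/69830) = (-22 + 172*(-4 + 3*sqrt(10)))*(1/69830) = (-22 + (-688 + 516*sqrt(10)))*(1/69830) = (-710 + 516*sqrt(10))*(1/69830) = -71/6983 + 258*sqrt(10)/34915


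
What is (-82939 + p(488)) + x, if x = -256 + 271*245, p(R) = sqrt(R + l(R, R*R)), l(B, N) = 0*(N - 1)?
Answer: -16800 + 2*sqrt(122) ≈ -16778.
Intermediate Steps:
l(B, N) = 0 (l(B, N) = 0*(-1 + N) = 0)
p(R) = sqrt(R) (p(R) = sqrt(R + 0) = sqrt(R))
x = 66139 (x = -256 + 66395 = 66139)
(-82939 + p(488)) + x = (-82939 + sqrt(488)) + 66139 = (-82939 + 2*sqrt(122)) + 66139 = -16800 + 2*sqrt(122)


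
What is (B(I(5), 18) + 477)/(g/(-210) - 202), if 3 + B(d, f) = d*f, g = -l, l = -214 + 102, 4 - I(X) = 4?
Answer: -3555/1519 ≈ -2.3404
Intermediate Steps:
I(X) = 0 (I(X) = 4 - 1*4 = 4 - 4 = 0)
l = -112
g = 112 (g = -1*(-112) = 112)
B(d, f) = -3 + d*f
(B(I(5), 18) + 477)/(g/(-210) - 202) = ((-3 + 0*18) + 477)/(112/(-210) - 202) = ((-3 + 0) + 477)/(112*(-1/210) - 202) = (-3 + 477)/(-8/15 - 202) = 474/(-3038/15) = 474*(-15/3038) = -3555/1519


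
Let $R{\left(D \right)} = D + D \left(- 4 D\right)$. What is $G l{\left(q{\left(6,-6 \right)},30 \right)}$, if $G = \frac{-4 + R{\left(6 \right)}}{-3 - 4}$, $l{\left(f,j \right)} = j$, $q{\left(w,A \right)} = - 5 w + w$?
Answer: $\frac{4260}{7} \approx 608.57$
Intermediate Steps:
$R{\left(D \right)} = D - 4 D^{2}$
$q{\left(w,A \right)} = - 4 w$
$G = \frac{142}{7}$ ($G = \frac{-4 + 6 \left(1 - 24\right)}{-3 - 4} = \frac{-4 + 6 \left(1 - 24\right)}{-7} = \left(-4 + 6 \left(-23\right)\right) \left(- \frac{1}{7}\right) = \left(-4 - 138\right) \left(- \frac{1}{7}\right) = \left(-142\right) \left(- \frac{1}{7}\right) = \frac{142}{7} \approx 20.286$)
$G l{\left(q{\left(6,-6 \right)},30 \right)} = \frac{142}{7} \cdot 30 = \frac{4260}{7}$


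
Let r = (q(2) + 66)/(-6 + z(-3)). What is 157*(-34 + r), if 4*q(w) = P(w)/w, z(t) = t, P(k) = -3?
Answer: -155587/24 ≈ -6482.8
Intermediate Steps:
q(w) = -3/(4*w) (q(w) = (-3/w)/4 = -3/(4*w))
r = -175/24 (r = (-¾/2 + 66)/(-6 - 3) = (-¾*½ + 66)/(-9) = (-3/8 + 66)*(-⅑) = (525/8)*(-⅑) = -175/24 ≈ -7.2917)
157*(-34 + r) = 157*(-34 - 175/24) = 157*(-991/24) = -155587/24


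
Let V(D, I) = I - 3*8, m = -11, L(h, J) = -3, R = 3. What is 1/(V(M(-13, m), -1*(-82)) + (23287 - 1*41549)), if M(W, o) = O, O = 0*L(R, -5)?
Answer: -1/18204 ≈ -5.4933e-5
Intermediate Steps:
O = 0 (O = 0*(-3) = 0)
M(W, o) = 0
V(D, I) = -24 + I (V(D, I) = I - 24 = -24 + I)
1/(V(M(-13, m), -1*(-82)) + (23287 - 1*41549)) = 1/((-24 - 1*(-82)) + (23287 - 1*41549)) = 1/((-24 + 82) + (23287 - 41549)) = 1/(58 - 18262) = 1/(-18204) = -1/18204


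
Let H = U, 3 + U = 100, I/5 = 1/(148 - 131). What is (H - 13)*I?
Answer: 420/17 ≈ 24.706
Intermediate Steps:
I = 5/17 (I = 5/(148 - 131) = 5/17 ≈ 0.29412)
U = 97 (U = -3 + 100 = 97)
H = 97
(H - 13)*I = (97 - 13)*(5/17) = 84*(5/17) = 420/17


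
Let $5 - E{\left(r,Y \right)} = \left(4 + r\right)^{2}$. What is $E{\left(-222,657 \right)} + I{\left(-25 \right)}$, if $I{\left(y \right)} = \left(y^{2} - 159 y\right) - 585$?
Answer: $-43504$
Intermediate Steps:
$E{\left(r,Y \right)} = 5 - \left(4 + r\right)^{2}$
$I{\left(y \right)} = -585 + y^{2} - 159 y$
$E{\left(-222,657 \right)} + I{\left(-25 \right)} = \left(5 - \left(4 - 222\right)^{2}\right) - \left(-3390 - 625\right) = \left(5 - \left(-218\right)^{2}\right) + \left(-585 + 625 + 3975\right) = \left(5 - 47524\right) + 4015 = -47519 + 4015 = -43504$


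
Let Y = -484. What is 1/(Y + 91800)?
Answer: 1/91316 ≈ 1.0951e-5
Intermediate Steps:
1/(Y + 91800) = 1/(-484 + 91800) = 1/91316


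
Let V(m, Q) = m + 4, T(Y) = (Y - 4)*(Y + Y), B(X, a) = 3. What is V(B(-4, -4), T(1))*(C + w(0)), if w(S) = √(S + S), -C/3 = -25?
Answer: 525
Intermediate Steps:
T(Y) = 2*Y*(-4 + Y) (T(Y) = (-4 + Y)*(2*Y) = 2*Y*(-4 + Y))
C = 75 (C = -3*(-25) = 75)
V(m, Q) = 4 + m
w(S) = √2*√S (w(S) = √(2*S) = √2*√S)
V(B(-4, -4), T(1))*(C + w(0)) = (4 + 3)*(75 + √2*√0) = 7*(75 + √2*0) = 7*(75 + 0) = 7*75 = 525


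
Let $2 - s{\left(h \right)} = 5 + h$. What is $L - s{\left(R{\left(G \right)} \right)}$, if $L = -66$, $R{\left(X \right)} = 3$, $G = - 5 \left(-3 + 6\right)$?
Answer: $-60$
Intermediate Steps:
$G = -15$ ($G = \left(-5\right) 3 = -15$)
$s{\left(h \right)} = -3 - h$ ($s{\left(h \right)} = 2 - \left(5 + h\right) = -3 - h$)
$L - s{\left(R{\left(G \right)} \right)} = -66 - \left(-3 - 3\right) = -66 - -6 = -66 + 6 = -60$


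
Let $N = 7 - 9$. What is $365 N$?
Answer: $-730$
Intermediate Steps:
$N = -2$
$365 N = 365 \left(-2\right) = -730$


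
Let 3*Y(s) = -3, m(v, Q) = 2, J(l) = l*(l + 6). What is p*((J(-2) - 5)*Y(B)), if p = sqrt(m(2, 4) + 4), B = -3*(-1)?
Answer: 13*sqrt(6) ≈ 31.843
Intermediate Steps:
J(l) = l*(6 + l)
B = 3
Y(s) = -1 (Y(s) = (1/3)*(-3) = -1)
p = sqrt(6) (p = sqrt(2 + 4) = sqrt(6) ≈ 2.4495)
p*((J(-2) - 5)*Y(B)) = sqrt(6)*((-2*(6 - 2) - 5)*(-1)) = sqrt(6)*((-2*4 - 5)*(-1)) = sqrt(6)*((-8 - 5)*(-1)) = sqrt(6)*(-13*(-1)) = sqrt(6)*13 = 13*sqrt(6)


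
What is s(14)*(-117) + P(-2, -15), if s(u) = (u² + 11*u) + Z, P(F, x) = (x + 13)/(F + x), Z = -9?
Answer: -678247/17 ≈ -39897.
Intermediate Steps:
P(F, x) = (13 + x)/(F + x)
s(u) = -9 + u² + 11*u (s(u) = (u² + 11*u) - 9 = -9 + u² + 11*u)
s(14)*(-117) + P(-2, -15) = (-9 + 14² + 11*14)*(-117) + (13 - 15)/(-2 - 15) = (-9 + 196 + 154)*(-117) - 2/(-17) = 341*(-117) - 1/17*(-2) = -39897 + 2/17 = -678247/17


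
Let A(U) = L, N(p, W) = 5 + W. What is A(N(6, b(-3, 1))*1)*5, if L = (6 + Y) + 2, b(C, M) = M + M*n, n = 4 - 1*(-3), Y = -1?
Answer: 35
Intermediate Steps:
n = 7 (n = 4 + 3 = 7)
b(C, M) = 8*M (b(C, M) = M + M*7 = M + 7*M = 8*M)
L = 7 (L = (6 - 1) + 2 = 5 + 2 = 7)
A(U) = 7
A(N(6, b(-3, 1))*1)*5 = 7*5 = 35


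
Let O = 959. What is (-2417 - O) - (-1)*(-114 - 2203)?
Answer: -5693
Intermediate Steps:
(-2417 - O) - (-1)*(-114 - 2203) = (-2417 - 1*959) - (-1)*(-114 - 2203) = (-2417 - 959) - (-1)*(-2317) = -3376 - 1*2317 = -3376 - 2317 = -5693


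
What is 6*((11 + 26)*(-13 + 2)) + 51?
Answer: -2391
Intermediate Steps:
6*((11 + 26)*(-13 + 2)) + 51 = 6*(37*(-11)) + 51 = 6*(-407) + 51 = -2442 + 51 = -2391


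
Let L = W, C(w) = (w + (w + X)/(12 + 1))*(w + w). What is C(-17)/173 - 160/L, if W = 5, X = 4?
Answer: -4924/173 ≈ -28.462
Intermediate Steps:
C(w) = 2*w*(4/13 + 14*w/13) (C(w) = (w + (w + 4)/(12 + 1))*(w + w) = (w + (4 + w)/13)*(2*w) = (w + (4 + w)*(1/13))*(2*w) = (w + (4/13 + w/13))*(2*w) = (4/13 + 14*w/13)*(2*w) = 2*w*(4/13 + 14*w/13))
L = 5
C(-17)/173 - 160/L = ((4/13)*(-17)*(2 + 7*(-17)))/173 - 160/5 = ((4/13)*(-17)*(2 - 119))*(1/173) - 160*⅕ = ((4/13)*(-17)*(-117))*(1/173) - 32 = 612*(1/173) - 32 = 612/173 - 32 = -4924/173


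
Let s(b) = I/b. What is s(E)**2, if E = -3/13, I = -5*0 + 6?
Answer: 676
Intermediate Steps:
I = 6 (I = 0 + 6 = 6)
E = -3/13 (E = -3*1/13 = -3/13 ≈ -0.23077)
s(b) = 6/b
s(E)**2 = (6/(-3/13))**2 = (6*(-13/3))**2 = (-26)**2 = 676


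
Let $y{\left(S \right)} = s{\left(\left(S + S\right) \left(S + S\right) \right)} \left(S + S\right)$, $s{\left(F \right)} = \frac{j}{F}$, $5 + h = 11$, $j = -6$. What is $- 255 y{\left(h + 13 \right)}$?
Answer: $\frac{765}{19} \approx 40.263$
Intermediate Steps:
$h = 6$ ($h = -5 + 11 = 6$)
$s{\left(F \right)} = - \frac{6}{F}$
$y{\left(S \right)} = - \frac{3}{S}$ ($y{\left(S \right)} = - \frac{6}{\left(S + S\right) \left(S + S\right)} \left(S + S\right) = - \frac{6}{2 S 2 S} 2 S = - \frac{6}{4 S^{2}} \cdot 2 S = - 6 \frac{1}{4 S^{2}} \cdot 2 S = - \frac{3}{2 S^{2}} \cdot 2 S = - \frac{3}{S}$)
$- 255 y{\left(h + 13 \right)} = - 255 \left(- \frac{3}{6 + 13}\right) = - 255 \left(- \frac{3}{19}\right) = - 255 \left(\left(-3\right) \frac{1}{19}\right) = \left(-255\right) \left(- \frac{3}{19}\right) = \frac{765}{19}$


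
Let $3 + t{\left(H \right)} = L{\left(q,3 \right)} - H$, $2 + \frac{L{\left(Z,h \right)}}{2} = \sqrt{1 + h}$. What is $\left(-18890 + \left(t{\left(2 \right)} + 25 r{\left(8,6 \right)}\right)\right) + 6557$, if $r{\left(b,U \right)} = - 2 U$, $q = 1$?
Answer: $-12638$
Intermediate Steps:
$L{\left(Z,h \right)} = -4 + 2 \sqrt{1 + h}$
$t{\left(H \right)} = -3 - H$ ($t{\left(H \right)} = -3 - \left(4 + H - 2 \sqrt{1 + 3}\right) = -3 - \left(4 - 4 + H\right) = -3 + \left(\left(-4 + 2 \cdot 2\right) - H\right) = -3 + \left(\left(-4 + 4\right) - H\right) = -3 + \left(0 - H\right) = -3 - H$)
$\left(-18890 + \left(t{\left(2 \right)} + 25 r{\left(8,6 \right)}\right)\right) + 6557 = \left(-18890 + \left(\left(-3 - 2\right) + 25 \left(\left(-2\right) 6\right)\right)\right) + 6557 = \left(-18890 + \left(\left(-3 - 2\right) + 25 \left(-12\right)\right)\right) + 6557 = \left(-18890 - 305\right) + 6557 = -19195 + 6557 = -12638$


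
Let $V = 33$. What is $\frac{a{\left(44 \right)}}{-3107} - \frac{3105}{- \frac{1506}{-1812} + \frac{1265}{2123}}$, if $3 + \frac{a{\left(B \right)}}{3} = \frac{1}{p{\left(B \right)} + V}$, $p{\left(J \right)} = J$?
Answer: $- \frac{43296945529800}{19898225347} \approx -2175.9$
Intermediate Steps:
$a{\left(B \right)} = -9 + \frac{3}{33 + B}$ ($a{\left(B \right)} = -9 + \frac{3}{B + 33} = -9 + \frac{3}{33 + B}$)
$\frac{a{\left(44 \right)}}{-3107} - \frac{3105}{- \frac{1506}{-1812} + \frac{1265}{2123}} = \frac{3 \frac{1}{33 + 44} \left(-98 - 132\right)}{-3107} - \frac{3105}{- \frac{1506}{-1812} + \frac{1265}{2123}} = \frac{3 \left(-98 - 132\right)}{77} \left(- \frac{1}{3107}\right) - \frac{3105}{\left(-1506\right) \left(- \frac{1}{1812}\right) + 1265 \cdot \frac{1}{2123}} = 3 \cdot \frac{1}{77} \left(-230\right) \left(- \frac{1}{3107}\right) - \frac{3105}{\frac{251}{302} + \frac{115}{193}} = \left(- \frac{690}{77}\right) \left(- \frac{1}{3107}\right) - \frac{3105}{\frac{83173}{58286}} = \frac{690}{239239} - \frac{180978030}{83173} = - \frac{43296945529800}{19898225347}$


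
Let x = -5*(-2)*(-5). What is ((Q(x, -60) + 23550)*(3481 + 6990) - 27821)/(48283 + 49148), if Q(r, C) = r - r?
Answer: 246564229/97431 ≈ 2530.7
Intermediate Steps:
x = -50 (x = 10*(-5) = -50)
Q(r, C) = 0
((Q(x, -60) + 23550)*(3481 + 6990) - 27821)/(48283 + 49148) = ((0 + 23550)*(3481 + 6990) - 27821)/(48283 + 49148) = (23550*10471 - 27821)/97431 = (246592050 - 27821)*(1/97431) = 246564229*(1/97431) = 246564229/97431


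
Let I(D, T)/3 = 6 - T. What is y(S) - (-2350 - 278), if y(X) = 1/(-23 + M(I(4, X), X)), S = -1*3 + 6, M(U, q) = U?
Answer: 36791/14 ≈ 2627.9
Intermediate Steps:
I(D, T) = 18 - 3*T (I(D, T) = 3*(6 - T) = 18 - 3*T)
S = 3 (S = -3 + 6 = 3)
y(X) = 1/(-5 - 3*X) (y(X) = 1/(-23 + (18 - 3*X)) = 1/(-5 - 3*X))
y(S) - (-2350 - 278) = -1/(5 + 3*3) - (-2350 - 278) = -1/(5 + 9) - 1*(-2628) = -1/14 + 2628 = 36791/14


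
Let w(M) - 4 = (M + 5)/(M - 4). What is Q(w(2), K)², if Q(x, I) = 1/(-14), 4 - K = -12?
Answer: 1/196 ≈ 0.0051020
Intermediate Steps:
K = 16 (K = 4 - 1*(-12) = 4 + 12 = 16)
w(M) = 4 + (5 + M)/(-4 + M) (w(M) = 4 + (M + 5)/(M - 4) = 4 + (5 + M)/(-4 + M))
Q(x, I) = -1/14
Q(w(2), K)² = (-1/14)² = 1/196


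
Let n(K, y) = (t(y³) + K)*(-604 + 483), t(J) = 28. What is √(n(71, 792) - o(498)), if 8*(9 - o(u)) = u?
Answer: I*√47703/2 ≈ 109.21*I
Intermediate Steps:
o(u) = 9 - u/8
n(K, y) = -3388 - 121*K (n(K, y) = (28 + K)*(-604 + 483) = (28 + K)*(-121) = -3388 - 121*K)
√(n(71, 792) - o(498)) = √((-3388 - 121*71) - (9 - ⅛*498)) = √((-3388 - 8591) - (9 - 249/4)) = √(-11979 - 1*(-213/4)) = √(-11979 + 213/4) = √(-47703/4) = I*√47703/2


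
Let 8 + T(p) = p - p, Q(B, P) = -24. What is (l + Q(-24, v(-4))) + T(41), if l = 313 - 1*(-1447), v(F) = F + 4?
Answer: 1728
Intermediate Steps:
v(F) = 4 + F
l = 1760 (l = 313 + 1447 = 1760)
T(p) = -8 (T(p) = -8 + (p - p) = -8 + 0 = -8)
(l + Q(-24, v(-4))) + T(41) = (1760 - 24) - 8 = 1736 - 8 = 1728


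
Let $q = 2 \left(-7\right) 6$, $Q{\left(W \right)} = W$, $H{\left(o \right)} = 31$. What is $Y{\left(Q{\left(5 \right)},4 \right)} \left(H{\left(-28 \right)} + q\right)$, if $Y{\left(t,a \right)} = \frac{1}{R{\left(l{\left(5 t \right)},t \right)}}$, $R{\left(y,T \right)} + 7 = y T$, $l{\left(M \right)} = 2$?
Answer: $- \frac{53}{3} \approx -17.667$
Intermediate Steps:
$q = -84$ ($q = \left(-14\right) 6 = -84$)
$R{\left(y,T \right)} = -7 + T y$ ($R{\left(y,T \right)} = -7 + y T = -7 + T y$)
$Y{\left(t,a \right)} = \frac{1}{-7 + 2 t}$ ($Y{\left(t,a \right)} = \frac{1}{-7 + t 2} = \frac{1}{-7 + 2 t}$)
$Y{\left(Q{\left(5 \right)},4 \right)} \left(H{\left(-28 \right)} + q\right) = \frac{31 - 84}{-7 + 2 \cdot 5} = \frac{1}{-7 + 10} \left(-53\right) = \frac{1}{3} \left(-53\right) = - \frac{53}{3}$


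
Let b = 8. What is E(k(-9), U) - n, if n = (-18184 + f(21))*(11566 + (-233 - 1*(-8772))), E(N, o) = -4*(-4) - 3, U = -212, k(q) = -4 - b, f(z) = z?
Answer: 365167128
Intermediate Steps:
k(q) = -12 (k(q) = -4 - 1*8 = -4 - 8 = -12)
E(N, o) = 13 (E(N, o) = 16 - 3 = 13)
n = -365167115 (n = (-18184 + 21)*(11566 + (-233 - 1*(-8772))) = -18163*(11566 + (-233 + 8772)) = -18163*(11566 + 8539) = -18163*20105 = -365167115)
E(k(-9), U) - n = 13 - 1*(-365167115) = 13 + 365167115 = 365167128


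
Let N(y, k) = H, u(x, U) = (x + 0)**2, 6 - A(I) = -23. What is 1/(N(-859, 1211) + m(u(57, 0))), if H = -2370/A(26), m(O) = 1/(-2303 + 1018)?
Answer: -37265/3045479 ≈ -0.012236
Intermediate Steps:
A(I) = 29 (A(I) = 6 - 1*(-23) = 6 + 23 = 29)
u(x, U) = x**2
m(O) = -1/1285 (m(O) = 1/(-1285) = -1/1285)
H = -2370/29 ≈ -81.724
N(y, k) = -2370/29
1/(N(-859, 1211) + m(u(57, 0))) = 1/(-2370/29 - 1/1285) = 1/(-3045479/37265) = -37265/3045479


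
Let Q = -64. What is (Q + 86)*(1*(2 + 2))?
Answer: 88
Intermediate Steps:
(Q + 86)*(1*(2 + 2)) = (-64 + 86)*(1*(2 + 2)) = 22*(1*4) = 22*4 = 88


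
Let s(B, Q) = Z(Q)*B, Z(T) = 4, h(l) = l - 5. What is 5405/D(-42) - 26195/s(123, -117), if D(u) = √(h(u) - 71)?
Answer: -26195/492 - 5405*I*√118/118 ≈ -53.242 - 497.57*I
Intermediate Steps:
h(l) = -5 + l
s(B, Q) = 4*B
D(u) = √(-76 + u) (D(u) = √((-5 + u) - 71) = √(-76 + u))
5405/D(-42) - 26195/s(123, -117) = 5405/(√(-76 - 42)) - 26195/(4*123) = 5405/(√(-118)) - 26195/492 = 5405/((I*√118)) - 26195*1/492 = 5405*(-I*√118/118) - 26195/492 = -5405*I*√118/118 - 26195/492 = -26195/492 - 5405*I*√118/118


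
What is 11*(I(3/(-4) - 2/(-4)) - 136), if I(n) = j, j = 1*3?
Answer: -1463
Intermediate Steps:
j = 3
I(n) = 3
11*(I(3/(-4) - 2/(-4)) - 136) = 11*(3 - 136) = 11*(-133) = -1463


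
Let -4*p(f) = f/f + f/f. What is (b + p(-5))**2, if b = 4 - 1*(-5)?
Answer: 289/4 ≈ 72.250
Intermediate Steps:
b = 9 (b = 4 + 5 = 9)
p(f) = -1/2 (p(f) = -(f/f + f/f)/4 = -(1 + 1)/4 = -1/4*2 = -1/2)
(b + p(-5))**2 = (9 - 1/2)**2 = (17/2)**2 = 289/4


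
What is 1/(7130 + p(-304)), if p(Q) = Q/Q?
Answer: 1/7131 ≈ 0.00014023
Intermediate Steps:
p(Q) = 1
1/(7130 + p(-304)) = 1/(7130 + 1) = 1/7131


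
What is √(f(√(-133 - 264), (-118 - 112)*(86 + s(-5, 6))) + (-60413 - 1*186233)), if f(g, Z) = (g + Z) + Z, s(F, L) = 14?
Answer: √(-292646 + I*√397) ≈ 0.018 + 540.97*I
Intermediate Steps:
f(g, Z) = g + 2*Z (f(g, Z) = (Z + g) + Z = g + 2*Z)
√(f(√(-133 - 264), (-118 - 112)*(86 + s(-5, 6))) + (-60413 - 1*186233)) = √((√(-133 - 264) + 2*((-118 - 112)*(86 + 14))) + (-60413 - 1*186233)) = √((√(-397) + 2*(-230*100)) + (-60413 - 186233)) = √((I*√397 + 2*(-23000)) - 246646) = √((I*√397 - 46000) - 246646) = √((-46000 + I*√397) - 246646) = √(-292646 + I*√397)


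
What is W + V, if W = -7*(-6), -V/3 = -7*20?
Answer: 462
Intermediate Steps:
V = 420 (V = -(-21)*20 = -3*(-140) = 420)
W = 42
W + V = 42 + 420 = 462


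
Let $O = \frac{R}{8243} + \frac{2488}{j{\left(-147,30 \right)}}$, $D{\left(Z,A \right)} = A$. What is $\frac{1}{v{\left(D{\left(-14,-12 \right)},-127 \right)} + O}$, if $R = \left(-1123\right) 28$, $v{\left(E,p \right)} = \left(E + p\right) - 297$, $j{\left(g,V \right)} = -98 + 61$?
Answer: $- \frac{304991}{154648088} \approx -0.0019722$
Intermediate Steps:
$j{\left(g,V \right)} = -37$
$v{\left(E,p \right)} = -297 + E + p$
$R = -31444$
$O = - \frac{21672012}{304991}$ ($O = - \frac{31444}{8243} + \frac{2488}{-37} = \left(-31444\right) \frac{1}{8243} + 2488 \left(- \frac{1}{37}\right) = - \frac{31444}{8243} - \frac{2488}{37} = - \frac{21672012}{304991} \approx -71.058$)
$\frac{1}{v{\left(D{\left(-14,-12 \right)},-127 \right)} + O} = \frac{1}{\left(-297 - 12 - 127\right) - \frac{21672012}{304991}} = \frac{1}{-436 - \frac{21672012}{304991}} = \frac{1}{- \frac{154648088}{304991}} = - \frac{304991}{154648088}$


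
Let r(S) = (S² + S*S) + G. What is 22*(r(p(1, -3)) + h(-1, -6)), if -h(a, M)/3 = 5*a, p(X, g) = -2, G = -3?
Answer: 440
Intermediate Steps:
r(S) = -3 + 2*S² (r(S) = (S² + S*S) - 3 = (S² + S²) - 3 = 2*S² - 3 = -3 + 2*S²)
h(a, M) = -15*a
22*(r(p(1, -3)) + h(-1, -6)) = 22*((-3 + 2*(-2)²) - 15*(-1)) = 22*((-3 + 2*4) + 15) = 22*((-3 + 8) + 15) = 22*(5 + 15) = 22*20 = 440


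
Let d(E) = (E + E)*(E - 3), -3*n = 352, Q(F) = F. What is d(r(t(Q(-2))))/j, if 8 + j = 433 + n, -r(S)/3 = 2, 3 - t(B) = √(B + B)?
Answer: 324/923 ≈ 0.35103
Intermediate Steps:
t(B) = 3 - √2*√B (t(B) = 3 - √(B + B) = 3 - √(2*B) = 3 - √2*√B)
r(S) = -6 (r(S) = -3*2 = -6)
n = -352/3 (n = -⅓*352 = -352/3 ≈ -117.33)
d(E) = 2*E*(-3 + E) (d(E) = (2*E)*(-3 + E) = 2*E*(-3 + E))
j = 923/3 (j = -8 + (433 - 352/3) = -8 + 947/3 = 923/3 ≈ 307.67)
d(r(t(Q(-2))))/j = (2*(-6)*(-3 - 6))/(923/3) = (2*(-6)*(-9))*(3/923) = 108*(3/923) = 324/923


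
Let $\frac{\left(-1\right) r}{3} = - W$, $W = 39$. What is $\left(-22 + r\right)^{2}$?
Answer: $9025$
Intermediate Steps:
$r = 117$ ($r = - 3 \left(\left(-1\right) 39\right) = \left(-3\right) \left(-39\right) = 117$)
$\left(-22 + r\right)^{2} = \left(-22 + 117\right)^{2} = 95^{2} = 9025$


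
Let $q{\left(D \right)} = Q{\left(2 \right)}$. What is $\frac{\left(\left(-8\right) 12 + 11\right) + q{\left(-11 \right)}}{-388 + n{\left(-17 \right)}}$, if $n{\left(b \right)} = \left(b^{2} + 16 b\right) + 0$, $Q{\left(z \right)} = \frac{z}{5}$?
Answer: $\frac{423}{1855} \approx 0.22803$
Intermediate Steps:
$Q{\left(z \right)} = \frac{z}{5}$ ($Q{\left(z \right)} = z \frac{1}{5} = \frac{z}{5}$)
$q{\left(D \right)} = \frac{2}{5}$ ($q{\left(D \right)} = \frac{1}{5} \cdot 2 = \frac{2}{5}$)
$n{\left(b \right)} = b^{2} + 16 b$
$\frac{\left(\left(-8\right) 12 + 11\right) + q{\left(-11 \right)}}{-388 + n{\left(-17 \right)}} = \frac{\left(\left(-8\right) 12 + 11\right) + \frac{2}{5}}{-388 - 17 \left(16 - 17\right)} = \frac{\left(-96 + 11\right) + \frac{2}{5}}{-388 - -17} = \frac{-85 + \frac{2}{5}}{-388 + 17} = - \frac{423}{5 \left(-371\right)} = \left(- \frac{423}{5}\right) \left(- \frac{1}{371}\right) = \frac{423}{1855}$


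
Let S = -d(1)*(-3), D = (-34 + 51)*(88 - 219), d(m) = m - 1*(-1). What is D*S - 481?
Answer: -13843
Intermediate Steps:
d(m) = 1 + m (d(m) = m + 1 = 1 + m)
D = -2227 (D = 17*(-131) = -2227)
S = 6 (S = -(1 + 1)*(-3) = -1*2*(-3) = -2*(-3) = 6)
D*S - 481 = -2227*6 - 481 = -13362 - 481 = -13843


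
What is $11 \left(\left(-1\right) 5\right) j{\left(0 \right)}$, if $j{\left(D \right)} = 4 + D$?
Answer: $-220$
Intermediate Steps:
$11 \left(\left(-1\right) 5\right) j{\left(0 \right)} = 11 \left(\left(-1\right) 5\right) \left(4 + 0\right) = 11 \left(-5\right) 4 = \left(-55\right) 4 = -220$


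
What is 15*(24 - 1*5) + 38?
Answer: 323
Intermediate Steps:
15*(24 - 1*5) + 38 = 15*(24 - 5) + 38 = 15*19 + 38 = 285 + 38 = 323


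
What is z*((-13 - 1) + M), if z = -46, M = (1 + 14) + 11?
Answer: -552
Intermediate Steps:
M = 26 (M = 15 + 11 = 26)
z*((-13 - 1) + M) = -46*((-13 - 1) + 26) = -46*(-14 + 26) = -46*12 = -552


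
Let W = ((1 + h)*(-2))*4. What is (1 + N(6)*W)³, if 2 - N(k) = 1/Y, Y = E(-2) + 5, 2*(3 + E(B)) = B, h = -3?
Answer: 4913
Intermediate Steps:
E(B) = -3 + B/2
W = 16 (W = ((1 - 3)*(-2))*4 = -2*(-2)*4 = 4*4 = 16)
Y = 1 (Y = (-3 + (½)*(-2)) + 5 = (-3 - 1) + 5 = -4 + 5 = 1)
N(k) = 1 (N(k) = 2 - 1/1 = 2 - 1*1 = 2 - 1 = 1)
(1 + N(6)*W)³ = (1 + 1*16)³ = (1 + 16)³ = 17³ = 4913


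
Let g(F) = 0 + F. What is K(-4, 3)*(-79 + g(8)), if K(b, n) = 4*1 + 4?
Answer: -568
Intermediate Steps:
K(b, n) = 8 (K(b, n) = 4 + 4 = 8)
g(F) = F
K(-4, 3)*(-79 + g(8)) = 8*(-79 + 8) = 8*(-71) = -568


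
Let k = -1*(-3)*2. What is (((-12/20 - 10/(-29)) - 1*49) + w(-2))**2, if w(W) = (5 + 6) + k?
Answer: 21874329/21025 ≈ 1040.4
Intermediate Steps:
k = 6 (k = 3*2 = 6)
w(W) = 17 (w(W) = (5 + 6) + 6 = 11 + 6 = 17)
(((-12/20 - 10/(-29)) - 1*49) + w(-2))**2 = (((-12/20 - 10/(-29)) - 1*49) + 17)**2 = (((-12*1/20 - 10*(-1/29)) - 49) + 17)**2 = (((-3/5 + 10/29) - 49) + 17)**2 = ((-37/145 - 49) + 17)**2 = (-7142/145 + 17)**2 = (-4677/145)**2 = 21874329/21025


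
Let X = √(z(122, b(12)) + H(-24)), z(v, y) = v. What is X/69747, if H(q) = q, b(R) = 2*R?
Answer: 7*√2/69747 ≈ 0.00014193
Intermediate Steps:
X = 7*√2 (X = √(122 - 24) = √98 = 7*√2 ≈ 9.8995)
X/69747 = (7*√2)/69747 = (7*√2)*(1/69747) = 7*√2/69747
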